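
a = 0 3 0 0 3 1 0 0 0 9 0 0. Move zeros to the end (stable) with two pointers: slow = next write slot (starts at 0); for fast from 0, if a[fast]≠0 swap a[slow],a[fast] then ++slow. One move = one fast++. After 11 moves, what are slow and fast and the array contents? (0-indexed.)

(s=0,f=0) a[fast]=0 → fast++
(s=0,f=1) a[fast]=3≠0 swap→a[0]=3 → slow++,fast++
(s=1,f=2) a[fast]=0 → fast++
(s=1,f=3) a[fast]=0 → fast++
(s=1,f=4) a[fast]=3≠0 swap→a[1]=3 → slow++,fast++
(s=2,f=5) a[fast]=1≠0 swap→a[2]=1 → slow++,fast++
(s=3,f=6) a[fast]=0 → fast++
(s=3,f=7) a[fast]=0 → fast++
(s=3,f=8) a[fast]=0 → fast++
(s=3,f=9) a[fast]=9≠0 swap→a[3]=9 → slow++,fast++
(s=4,f=10) a[fast]=0 → fast++

slow=4, fast=11, a=[3, 3, 1, 9, 0, 0, 0, 0, 0, 0, 0, 0]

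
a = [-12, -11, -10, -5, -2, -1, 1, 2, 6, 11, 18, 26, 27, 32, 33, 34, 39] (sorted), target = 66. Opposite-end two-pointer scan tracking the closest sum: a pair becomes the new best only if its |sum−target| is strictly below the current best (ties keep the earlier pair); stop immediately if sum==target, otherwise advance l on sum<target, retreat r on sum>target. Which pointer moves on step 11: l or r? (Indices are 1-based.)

l

l=1 r=17: -12+39=27 d=39 *, l++
l=2 r=17: -11+39=28 d=38 *, l++
l=3 r=17: -10+39=29 d=37 *, l++
l=4 r=17: -5+39=34 d=32 *, l++
l=5 r=17: -2+39=37 d=29 *, l++
l=6 r=17: -1+39=38 d=28 *, l++
l=7 r=17: 1+39=40 d=26 *, l++
l=8 r=17: 2+39=41 d=25 *, l++
l=9 r=17: 6+39=45 d=21 *, l++
l=10 r=17: 11+39=50 d=16 *, l++
l=11 r=17: 18+39=57 d=9 *, l++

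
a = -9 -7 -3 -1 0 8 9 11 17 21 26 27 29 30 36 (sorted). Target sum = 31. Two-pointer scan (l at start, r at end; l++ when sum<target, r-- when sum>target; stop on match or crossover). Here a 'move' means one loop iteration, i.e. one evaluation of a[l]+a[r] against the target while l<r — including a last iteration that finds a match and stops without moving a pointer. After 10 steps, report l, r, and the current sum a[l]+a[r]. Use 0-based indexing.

l=5, r=9, sum=29

[0,14] -9+36=27 <31 → l++
[1,14] -7+36=29 <31 → l++
[2,14] -3+36=33 >31 → r--
[2,13] -3+30=27 <31 → l++
[3,13] -1+30=29 <31 → l++
[4,13] 0+30=30 <31 → l++
[5,13] 8+30=38 >31 → r--
[5,12] 8+29=37 >31 → r--
[5,11] 8+27=35 >31 → r--
[5,10] 8+26=34 >31 → r--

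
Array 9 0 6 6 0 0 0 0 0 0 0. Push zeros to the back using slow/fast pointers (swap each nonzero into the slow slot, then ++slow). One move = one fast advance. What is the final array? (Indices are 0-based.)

slow=0 fast=0: a[fast]=9≠0 swap→a[0]=9, slow++,fast++
slow=1 fast=1: a[fast]=0, fast++
slow=1 fast=2: a[fast]=6≠0 swap→a[1]=6, slow++,fast++
slow=2 fast=3: a[fast]=6≠0 swap→a[2]=6, slow++,fast++
slow=3 fast=4: a[fast]=0, fast++
slow=3 fast=5: a[fast]=0, fast++
slow=3 fast=6: a[fast]=0, fast++
slow=3 fast=7: a[fast]=0, fast++
slow=3 fast=8: a[fast]=0, fast++
slow=3 fast=9: a[fast]=0, fast++
slow=3 fast=10: a[fast]=0, fast++

[9, 6, 6, 0, 0, 0, 0, 0, 0, 0, 0]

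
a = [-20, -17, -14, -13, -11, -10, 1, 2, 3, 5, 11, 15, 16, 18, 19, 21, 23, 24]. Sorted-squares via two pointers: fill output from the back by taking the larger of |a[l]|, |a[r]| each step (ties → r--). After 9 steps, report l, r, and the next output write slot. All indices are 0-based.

l=2, r=10, next write slot=8

l=0 r=17: |-20|<=|24| out[17]=576, r--
l=0 r=16: |-20|<=|23| out[16]=529, r--
l=0 r=15: |-20|<=|21| out[15]=441, r--
l=0 r=14: |-20|>|19| out[14]=400, l++
l=1 r=14: |-17|<=|19| out[13]=361, r--
l=1 r=13: |-17|<=|18| out[12]=324, r--
l=1 r=12: |-17|>|16| out[11]=289, l++
l=2 r=12: |-14|<=|16| out[10]=256, r--
l=2 r=11: |-14|<=|15| out[9]=225, r--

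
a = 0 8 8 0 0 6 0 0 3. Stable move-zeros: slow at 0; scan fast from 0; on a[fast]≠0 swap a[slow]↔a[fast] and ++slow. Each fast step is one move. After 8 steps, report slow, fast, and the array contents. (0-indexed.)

slow=3, fast=8, a=[8, 8, 6, 0, 0, 0, 0, 0, 3]

slow=0 fast=0: a[fast]=0, fast++
slow=0 fast=1: a[fast]=8≠0 swap→a[0]=8, slow++,fast++
slow=1 fast=2: a[fast]=8≠0 swap→a[1]=8, slow++,fast++
slow=2 fast=3: a[fast]=0, fast++
slow=2 fast=4: a[fast]=0, fast++
slow=2 fast=5: a[fast]=6≠0 swap→a[2]=6, slow++,fast++
slow=3 fast=6: a[fast]=0, fast++
slow=3 fast=7: a[fast]=0, fast++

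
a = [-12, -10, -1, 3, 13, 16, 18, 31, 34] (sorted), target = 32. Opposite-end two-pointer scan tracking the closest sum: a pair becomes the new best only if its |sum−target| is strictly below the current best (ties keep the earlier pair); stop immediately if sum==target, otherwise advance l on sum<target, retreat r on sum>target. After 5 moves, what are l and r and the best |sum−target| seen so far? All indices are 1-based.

[1,9] -12+34=22 d=10 * → l++
[2,9] -10+34=24 d=8 * → l++
[3,9] -1+34=33 d=1 * → r--
[3,8] -1+31=30 d=2 → l++
[4,8] 3+31=34 d=2 → r--

l=4, r=7, best |Δ|=1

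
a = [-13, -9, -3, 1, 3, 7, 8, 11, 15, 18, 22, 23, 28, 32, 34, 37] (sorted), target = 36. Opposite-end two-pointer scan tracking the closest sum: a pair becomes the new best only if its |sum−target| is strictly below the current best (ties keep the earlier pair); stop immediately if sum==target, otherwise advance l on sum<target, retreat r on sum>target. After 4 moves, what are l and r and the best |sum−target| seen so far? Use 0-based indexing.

[0,15] -13+37=24 d=12 * → l++
[1,15] -9+37=28 d=8 * → l++
[2,15] -3+37=34 d=2 * → l++
[3,15] 1+37=38 d=2 → r--

l=3, r=14, best |Δ|=2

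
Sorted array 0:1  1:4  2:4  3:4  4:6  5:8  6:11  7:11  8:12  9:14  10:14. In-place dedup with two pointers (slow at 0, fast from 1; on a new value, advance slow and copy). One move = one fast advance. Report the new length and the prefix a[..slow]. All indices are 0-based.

slow=0 fast=1: a[fast]=4≠a[slow]=1 write a[1]=4, slow++,fast++
slow=1 fast=2: a[fast]=4=a[slow] dup, fast++
slow=1 fast=3: a[fast]=4=a[slow] dup, fast++
slow=1 fast=4: a[fast]=6≠a[slow]=4 write a[2]=6, slow++,fast++
slow=2 fast=5: a[fast]=8≠a[slow]=6 write a[3]=8, slow++,fast++
slow=3 fast=6: a[fast]=11≠a[slow]=8 write a[4]=11, slow++,fast++
slow=4 fast=7: a[fast]=11=a[slow] dup, fast++
slow=4 fast=8: a[fast]=12≠a[slow]=11 write a[5]=12, slow++,fast++
slow=5 fast=9: a[fast]=14≠a[slow]=12 write a[6]=14, slow++,fast++
slow=6 fast=10: a[fast]=14=a[slow] dup, fast++

length 7; prefix = [1, 4, 6, 8, 11, 12, 14]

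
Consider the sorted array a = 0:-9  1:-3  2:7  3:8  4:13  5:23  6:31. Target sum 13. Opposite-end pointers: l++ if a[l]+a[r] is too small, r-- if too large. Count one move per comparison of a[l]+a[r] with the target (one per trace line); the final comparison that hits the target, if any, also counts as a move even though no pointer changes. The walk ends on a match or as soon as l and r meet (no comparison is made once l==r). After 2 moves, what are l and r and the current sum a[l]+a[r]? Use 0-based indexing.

l=0 r=6: -9+31=22 >13, r--
l=0 r=5: -9+23=14 >13, r--

l=0, r=4, sum=4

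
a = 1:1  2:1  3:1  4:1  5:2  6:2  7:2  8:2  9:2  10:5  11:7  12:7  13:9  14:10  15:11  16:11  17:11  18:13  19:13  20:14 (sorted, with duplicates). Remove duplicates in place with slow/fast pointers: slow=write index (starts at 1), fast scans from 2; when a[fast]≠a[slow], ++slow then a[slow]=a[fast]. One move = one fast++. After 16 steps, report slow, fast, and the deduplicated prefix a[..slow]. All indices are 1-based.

slow=1 fast=2: a[fast]=1=a[slow] dup, fast++
slow=1 fast=3: a[fast]=1=a[slow] dup, fast++
slow=1 fast=4: a[fast]=1=a[slow] dup, fast++
slow=1 fast=5: a[fast]=2≠a[slow]=1 write a[2]=2, slow++,fast++
slow=2 fast=6: a[fast]=2=a[slow] dup, fast++
slow=2 fast=7: a[fast]=2=a[slow] dup, fast++
slow=2 fast=8: a[fast]=2=a[slow] dup, fast++
slow=2 fast=9: a[fast]=2=a[slow] dup, fast++
slow=2 fast=10: a[fast]=5≠a[slow]=2 write a[3]=5, slow++,fast++
slow=3 fast=11: a[fast]=7≠a[slow]=5 write a[4]=7, slow++,fast++
slow=4 fast=12: a[fast]=7=a[slow] dup, fast++
slow=4 fast=13: a[fast]=9≠a[slow]=7 write a[5]=9, slow++,fast++
slow=5 fast=14: a[fast]=10≠a[slow]=9 write a[6]=10, slow++,fast++
slow=6 fast=15: a[fast]=11≠a[slow]=10 write a[7]=11, slow++,fast++
slow=7 fast=16: a[fast]=11=a[slow] dup, fast++
slow=7 fast=17: a[fast]=11=a[slow] dup, fast++

slow=7, fast=18, prefix=[1, 2, 5, 7, 9, 10, 11]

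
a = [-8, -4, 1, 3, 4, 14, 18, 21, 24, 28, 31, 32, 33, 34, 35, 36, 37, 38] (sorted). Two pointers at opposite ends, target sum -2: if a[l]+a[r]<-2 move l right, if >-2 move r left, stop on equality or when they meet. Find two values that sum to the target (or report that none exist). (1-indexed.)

no pair

l=1 r=18: -8+38=30 >-2, r--
l=1 r=17: -8+37=29 >-2, r--
l=1 r=16: -8+36=28 >-2, r--
l=1 r=15: -8+35=27 >-2, r--
l=1 r=14: -8+34=26 >-2, r--
l=1 r=13: -8+33=25 >-2, r--
l=1 r=12: -8+32=24 >-2, r--
l=1 r=11: -8+31=23 >-2, r--
l=1 r=10: -8+28=20 >-2, r--
l=1 r=9: -8+24=16 >-2, r--
l=1 r=8: -8+21=13 >-2, r--
l=1 r=7: -8+18=10 >-2, r--
l=1 r=6: -8+14=6 >-2, r--
l=1 r=5: -8+4=-4 <-2, l++
l=2 r=5: -4+4=0 >-2, r--
l=2 r=4: -4+3=-1 >-2, r--
l=2 r=3: -4+1=-3 <-2, l++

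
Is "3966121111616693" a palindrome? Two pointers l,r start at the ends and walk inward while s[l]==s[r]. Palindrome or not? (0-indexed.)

not a palindrome (mismatch at 5,10)

[0,15] '3'=='3' → l++,r--
[1,14] '9'=='9' → l++,r--
[2,13] '6'=='6' → l++,r--
[3,12] '6'=='6' → l++,r--
[4,11] '1'=='1' → l++,r--
[5,10] '2'!='6' → stop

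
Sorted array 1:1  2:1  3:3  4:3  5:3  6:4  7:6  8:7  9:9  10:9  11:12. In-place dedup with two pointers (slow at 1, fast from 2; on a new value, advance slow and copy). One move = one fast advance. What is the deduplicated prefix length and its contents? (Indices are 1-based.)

slow=1 fast=2: a[fast]=1=a[slow] dup, fast++
slow=1 fast=3: a[fast]=3≠a[slow]=1 write a[2]=3, slow++,fast++
slow=2 fast=4: a[fast]=3=a[slow] dup, fast++
slow=2 fast=5: a[fast]=3=a[slow] dup, fast++
slow=2 fast=6: a[fast]=4≠a[slow]=3 write a[3]=4, slow++,fast++
slow=3 fast=7: a[fast]=6≠a[slow]=4 write a[4]=6, slow++,fast++
slow=4 fast=8: a[fast]=7≠a[slow]=6 write a[5]=7, slow++,fast++
slow=5 fast=9: a[fast]=9≠a[slow]=7 write a[6]=9, slow++,fast++
slow=6 fast=10: a[fast]=9=a[slow] dup, fast++
slow=6 fast=11: a[fast]=12≠a[slow]=9 write a[7]=12, slow++,fast++

length 7; prefix = [1, 3, 4, 6, 7, 9, 12]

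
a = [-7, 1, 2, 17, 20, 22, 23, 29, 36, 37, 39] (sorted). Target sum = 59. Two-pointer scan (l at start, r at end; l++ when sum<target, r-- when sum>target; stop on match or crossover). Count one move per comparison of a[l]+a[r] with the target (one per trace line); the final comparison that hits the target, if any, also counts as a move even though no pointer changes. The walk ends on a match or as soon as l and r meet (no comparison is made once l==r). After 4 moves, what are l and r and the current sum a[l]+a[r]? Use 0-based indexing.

l=4, r=10, sum=59

l=0 r=10: -7+39=32 <59, l++
l=1 r=10: 1+39=40 <59, l++
l=2 r=10: 2+39=41 <59, l++
l=3 r=10: 17+39=56 <59, l++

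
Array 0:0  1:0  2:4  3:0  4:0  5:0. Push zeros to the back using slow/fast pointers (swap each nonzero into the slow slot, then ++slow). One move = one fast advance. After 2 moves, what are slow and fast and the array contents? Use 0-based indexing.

(s=0,f=0) a[fast]=0 → fast++
(s=0,f=1) a[fast]=0 → fast++

slow=0, fast=2, a=[0, 0, 4, 0, 0, 0]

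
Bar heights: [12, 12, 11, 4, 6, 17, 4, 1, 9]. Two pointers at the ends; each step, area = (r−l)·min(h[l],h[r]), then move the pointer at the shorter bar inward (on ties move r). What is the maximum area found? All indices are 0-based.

[0,8] min(12,9)*8=72 best=72 * → r--
[0,7] min(12,1)*7=7 best=72 → r--
[0,6] min(12,4)*6=24 best=72 → r--
[0,5] min(12,17)*5=60 best=72 → l++
[1,5] min(12,17)*4=48 best=72 → l++
[2,5] min(11,17)*3=33 best=72 → l++
[3,5] min(4,17)*2=8 best=72 → l++
[4,5] min(6,17)*1=6 best=72 → l++

max area = 72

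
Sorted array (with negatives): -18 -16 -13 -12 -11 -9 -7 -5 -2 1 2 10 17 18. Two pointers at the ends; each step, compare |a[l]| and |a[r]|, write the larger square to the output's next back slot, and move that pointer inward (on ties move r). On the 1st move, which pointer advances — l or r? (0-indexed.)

l=0 r=13: |-18|<=|18| out[13]=324, r--

r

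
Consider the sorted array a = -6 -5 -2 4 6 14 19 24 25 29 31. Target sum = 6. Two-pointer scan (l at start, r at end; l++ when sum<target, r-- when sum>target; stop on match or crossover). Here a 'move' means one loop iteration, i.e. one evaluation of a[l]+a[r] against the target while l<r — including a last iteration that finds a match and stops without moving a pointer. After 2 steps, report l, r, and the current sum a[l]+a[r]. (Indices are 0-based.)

l=0, r=8, sum=19

[0,10] -6+31=25 >6 → r--
[0,9] -6+29=23 >6 → r--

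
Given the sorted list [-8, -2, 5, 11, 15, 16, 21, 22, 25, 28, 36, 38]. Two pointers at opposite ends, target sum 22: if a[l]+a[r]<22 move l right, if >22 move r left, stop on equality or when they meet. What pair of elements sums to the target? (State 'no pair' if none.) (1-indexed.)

[1,12] -8+38=30 >22 → r--
[1,11] -8+36=28 >22 → r--
[1,10] -8+28=20 <22 → l++
[2,10] -2+28=26 >22 → r--
[2,9] -2+25=23 >22 → r--
[2,8] -2+22=20 <22 → l++
[3,8] 5+22=27 >22 → r--
[3,7] 5+21=26 >22 → r--
[3,6] 5+16=21 <22 → l++
[4,6] 11+16=27 >22 → r--
[4,5] 11+15=26 >22 → r--

no pair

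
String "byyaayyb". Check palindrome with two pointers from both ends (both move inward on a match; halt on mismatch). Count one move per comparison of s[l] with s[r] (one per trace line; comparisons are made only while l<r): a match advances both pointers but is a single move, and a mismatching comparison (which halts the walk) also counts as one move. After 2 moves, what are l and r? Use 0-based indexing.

[0,7] 'b'=='b' → l++,r--
[1,6] 'y'=='y' → l++,r--

l=2, r=5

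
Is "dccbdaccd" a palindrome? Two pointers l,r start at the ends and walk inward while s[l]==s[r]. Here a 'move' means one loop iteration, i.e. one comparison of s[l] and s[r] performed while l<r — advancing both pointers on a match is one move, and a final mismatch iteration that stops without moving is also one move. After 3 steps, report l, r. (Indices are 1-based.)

l=1 r=9: 'd'=='d', l++,r--
l=2 r=8: 'c'=='c', l++,r--
l=3 r=7: 'c'=='c', l++,r--

l=4, r=6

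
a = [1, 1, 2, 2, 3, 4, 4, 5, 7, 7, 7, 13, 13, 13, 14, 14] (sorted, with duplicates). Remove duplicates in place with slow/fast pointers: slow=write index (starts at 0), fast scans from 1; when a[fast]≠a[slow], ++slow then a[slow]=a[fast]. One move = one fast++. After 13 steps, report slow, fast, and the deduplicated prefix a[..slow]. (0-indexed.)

(s=0,f=1) a[fast]=1=a[slow] dup → fast++
(s=0,f=2) a[fast]=2≠a[slow]=1 write a[1]=2 → slow++,fast++
(s=1,f=3) a[fast]=2=a[slow] dup → fast++
(s=1,f=4) a[fast]=3≠a[slow]=2 write a[2]=3 → slow++,fast++
(s=2,f=5) a[fast]=4≠a[slow]=3 write a[3]=4 → slow++,fast++
(s=3,f=6) a[fast]=4=a[slow] dup → fast++
(s=3,f=7) a[fast]=5≠a[slow]=4 write a[4]=5 → slow++,fast++
(s=4,f=8) a[fast]=7≠a[slow]=5 write a[5]=7 → slow++,fast++
(s=5,f=9) a[fast]=7=a[slow] dup → fast++
(s=5,f=10) a[fast]=7=a[slow] dup → fast++
(s=5,f=11) a[fast]=13≠a[slow]=7 write a[6]=13 → slow++,fast++
(s=6,f=12) a[fast]=13=a[slow] dup → fast++
(s=6,f=13) a[fast]=13=a[slow] dup → fast++

slow=6, fast=14, prefix=[1, 2, 3, 4, 5, 7, 13]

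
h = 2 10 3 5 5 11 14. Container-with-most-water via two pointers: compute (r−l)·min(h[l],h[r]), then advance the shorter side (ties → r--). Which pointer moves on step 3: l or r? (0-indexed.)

l

l=0 r=6: min(2,14)*6=12 best=12 *, l++
l=1 r=6: min(10,14)*5=50 best=50 *, l++
l=2 r=6: min(3,14)*4=12 best=50, l++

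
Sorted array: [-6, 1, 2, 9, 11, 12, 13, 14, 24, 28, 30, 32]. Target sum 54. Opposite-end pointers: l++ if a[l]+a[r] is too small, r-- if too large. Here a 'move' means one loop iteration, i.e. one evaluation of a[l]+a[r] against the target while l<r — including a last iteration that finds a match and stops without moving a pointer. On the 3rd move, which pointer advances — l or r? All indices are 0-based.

[0,11] -6+32=26 <54 → l++
[1,11] 1+32=33 <54 → l++
[2,11] 2+32=34 <54 → l++

l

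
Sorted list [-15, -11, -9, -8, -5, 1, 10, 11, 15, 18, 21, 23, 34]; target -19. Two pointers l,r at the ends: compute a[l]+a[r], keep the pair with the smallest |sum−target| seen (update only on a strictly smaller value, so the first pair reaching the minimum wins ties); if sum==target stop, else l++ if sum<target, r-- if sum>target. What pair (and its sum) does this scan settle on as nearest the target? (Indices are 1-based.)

pair (-11, -8) with sum -19 (|Δ|=0)

l=1 r=13: -15+34=19 d=38 *, r--
l=1 r=12: -15+23=8 d=27 *, r--
l=1 r=11: -15+21=6 d=25 *, r--
l=1 r=10: -15+18=3 d=22 *, r--
l=1 r=9: -15+15=0 d=19 *, r--
l=1 r=8: -15+11=-4 d=15 *, r--
l=1 r=7: -15+10=-5 d=14 *, r--
l=1 r=6: -15+1=-14 d=5 *, r--
l=1 r=5: -15+-5=-20 d=1 *, l++
l=2 r=5: -11+-5=-16 d=3, r--
l=2 r=4: -11+-8=-19 d=0 *, stop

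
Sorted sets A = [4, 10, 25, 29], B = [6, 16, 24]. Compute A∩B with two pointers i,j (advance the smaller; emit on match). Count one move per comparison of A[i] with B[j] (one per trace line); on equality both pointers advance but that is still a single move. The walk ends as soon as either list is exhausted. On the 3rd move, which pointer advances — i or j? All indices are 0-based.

[i=0,j=0] 4<6 → i++
[i=1,j=0] 10>6 → j++
[i=1,j=1] 10<16 → i++

i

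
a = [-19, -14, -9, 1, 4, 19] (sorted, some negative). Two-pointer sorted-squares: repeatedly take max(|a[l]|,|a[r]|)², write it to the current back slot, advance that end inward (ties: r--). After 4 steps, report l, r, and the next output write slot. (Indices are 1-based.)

l=4, r=5, next write slot=2

l=1 r=6: |-19|<=|19| out[6]=361, r--
l=1 r=5: |-19|>|4| out[5]=361, l++
l=2 r=5: |-14|>|4| out[4]=196, l++
l=3 r=5: |-9|>|4| out[3]=81, l++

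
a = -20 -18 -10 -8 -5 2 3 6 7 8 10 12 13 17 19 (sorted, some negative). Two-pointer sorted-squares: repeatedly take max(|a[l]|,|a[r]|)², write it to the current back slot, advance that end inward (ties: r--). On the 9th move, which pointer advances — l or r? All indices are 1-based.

r

[1,15] |-20|>|19| out[15]=400 → l++
[2,15] |-18|<=|19| out[14]=361 → r--
[2,14] |-18|>|17| out[13]=324 → l++
[3,14] |-10|<=|17| out[12]=289 → r--
[3,13] |-10|<=|13| out[11]=169 → r--
[3,12] |-10|<=|12| out[10]=144 → r--
[3,11] |-10|<=|10| out[9]=100 → r--
[3,10] |-10|>|8| out[8]=100 → l++
[4,10] |-8|<=|8| out[7]=64 → r--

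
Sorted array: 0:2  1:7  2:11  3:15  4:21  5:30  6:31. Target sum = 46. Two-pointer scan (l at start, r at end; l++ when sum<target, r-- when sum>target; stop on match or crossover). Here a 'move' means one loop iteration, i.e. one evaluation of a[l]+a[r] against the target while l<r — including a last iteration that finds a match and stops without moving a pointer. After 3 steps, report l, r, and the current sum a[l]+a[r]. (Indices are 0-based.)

l=0 r=6: 2+31=33 <46, l++
l=1 r=6: 7+31=38 <46, l++
l=2 r=6: 11+31=42 <46, l++

l=3, r=6, sum=46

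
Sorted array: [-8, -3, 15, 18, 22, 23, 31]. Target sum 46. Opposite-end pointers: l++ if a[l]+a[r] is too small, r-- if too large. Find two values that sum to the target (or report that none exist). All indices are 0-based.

[0,6] -8+31=23 <46 → l++
[1,6] -3+31=28 <46 → l++
[2,6] 15+31=46 → found

(15, 31)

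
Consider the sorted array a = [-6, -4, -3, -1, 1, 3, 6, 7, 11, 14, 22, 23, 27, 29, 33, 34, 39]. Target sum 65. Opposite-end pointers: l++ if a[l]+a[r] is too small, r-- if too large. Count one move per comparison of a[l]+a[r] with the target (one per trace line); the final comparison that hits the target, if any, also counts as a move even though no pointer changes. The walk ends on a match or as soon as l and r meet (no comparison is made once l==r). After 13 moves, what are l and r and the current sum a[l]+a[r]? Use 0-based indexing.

l=0 r=16: -6+39=33 <65, l++
l=1 r=16: -4+39=35 <65, l++
l=2 r=16: -3+39=36 <65, l++
l=3 r=16: -1+39=38 <65, l++
l=4 r=16: 1+39=40 <65, l++
l=5 r=16: 3+39=42 <65, l++
l=6 r=16: 6+39=45 <65, l++
l=7 r=16: 7+39=46 <65, l++
l=8 r=16: 11+39=50 <65, l++
l=9 r=16: 14+39=53 <65, l++
l=10 r=16: 22+39=61 <65, l++
l=11 r=16: 23+39=62 <65, l++
l=12 r=16: 27+39=66 >65, r--

l=12, r=15, sum=61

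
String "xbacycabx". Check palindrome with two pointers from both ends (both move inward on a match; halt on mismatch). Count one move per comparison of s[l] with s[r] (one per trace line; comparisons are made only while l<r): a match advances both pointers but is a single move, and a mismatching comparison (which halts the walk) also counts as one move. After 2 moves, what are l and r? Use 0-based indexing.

[0,8] 'x'=='x' → l++,r--
[1,7] 'b'=='b' → l++,r--

l=2, r=6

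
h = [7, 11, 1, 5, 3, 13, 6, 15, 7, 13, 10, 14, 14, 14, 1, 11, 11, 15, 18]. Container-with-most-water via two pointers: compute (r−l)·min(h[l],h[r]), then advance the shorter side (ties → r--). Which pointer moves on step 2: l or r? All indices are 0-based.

[0,18] min(7,18)*18=126 best=126 * → l++
[1,18] min(11,18)*17=187 best=187 * → l++

l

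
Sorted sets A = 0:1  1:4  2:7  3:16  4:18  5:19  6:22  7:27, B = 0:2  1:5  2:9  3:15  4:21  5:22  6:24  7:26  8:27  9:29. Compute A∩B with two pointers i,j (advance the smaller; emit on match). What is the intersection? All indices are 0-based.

[i=0,j=0] 1<2 → i++
[i=1,j=0] 4>2 → j++
[i=1,j=1] 4<5 → i++
[i=2,j=1] 7>5 → j++
[i=2,j=2] 7<9 → i++
[i=3,j=2] 16>9 → j++
[i=3,j=3] 16>15 → j++
[i=3,j=4] 16<21 → i++
[i=4,j=4] 18<21 → i++
[i=5,j=4] 19<21 → i++
[i=6,j=4] 22>21 → j++
[i=6,j=5] 22==22 emit → i++,j++
[i=7,j=6] 27>24 → j++
[i=7,j=7] 27>26 → j++
[i=7,j=8] 27==27 emit → i++,j++

intersection = [22, 27]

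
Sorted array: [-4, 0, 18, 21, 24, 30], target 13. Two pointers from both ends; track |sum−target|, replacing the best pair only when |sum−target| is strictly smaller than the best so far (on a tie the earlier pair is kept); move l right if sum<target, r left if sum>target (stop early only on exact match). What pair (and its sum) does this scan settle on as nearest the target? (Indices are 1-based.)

l=1 r=6: -4+30=26 d=13 *, r--
l=1 r=5: -4+24=20 d=7 *, r--
l=1 r=4: -4+21=17 d=4 *, r--
l=1 r=3: -4+18=14 d=1 *, r--
l=1 r=2: -4+0=-4 d=17, l++

pair (-4, 18) with sum 14 (|Δ|=1)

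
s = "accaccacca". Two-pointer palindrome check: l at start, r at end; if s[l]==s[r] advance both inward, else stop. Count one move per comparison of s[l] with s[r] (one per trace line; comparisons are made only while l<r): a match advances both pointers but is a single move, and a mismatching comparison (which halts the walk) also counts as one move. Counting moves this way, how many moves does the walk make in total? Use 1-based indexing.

l=1 r=10: 'a'=='a', l++,r--
l=2 r=9: 'c'=='c', l++,r--
l=3 r=8: 'c'=='c', l++,r--
l=4 r=7: 'a'=='a', l++,r--
l=5 r=6: 'c'=='c', l++,r--

5 moves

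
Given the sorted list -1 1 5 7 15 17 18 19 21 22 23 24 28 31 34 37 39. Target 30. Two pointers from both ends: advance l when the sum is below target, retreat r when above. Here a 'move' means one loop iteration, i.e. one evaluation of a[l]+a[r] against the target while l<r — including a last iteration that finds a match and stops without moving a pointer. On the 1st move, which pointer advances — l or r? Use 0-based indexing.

[0,16] -1+39=38 >30 → r--

r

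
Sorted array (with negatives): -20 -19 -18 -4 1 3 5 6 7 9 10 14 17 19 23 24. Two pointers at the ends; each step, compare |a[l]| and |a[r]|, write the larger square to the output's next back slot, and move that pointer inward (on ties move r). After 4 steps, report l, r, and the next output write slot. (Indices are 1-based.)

l=2, r=13, next write slot=12

l=1 r=16: |-20|<=|24| out[16]=576, r--
l=1 r=15: |-20|<=|23| out[15]=529, r--
l=1 r=14: |-20|>|19| out[14]=400, l++
l=2 r=14: |-19|<=|19| out[13]=361, r--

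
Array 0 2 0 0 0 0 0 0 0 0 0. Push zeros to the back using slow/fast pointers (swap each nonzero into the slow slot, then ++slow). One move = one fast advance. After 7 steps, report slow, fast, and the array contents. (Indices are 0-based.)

(s=0,f=0) a[fast]=0 → fast++
(s=0,f=1) a[fast]=2≠0 swap→a[0]=2 → slow++,fast++
(s=1,f=2) a[fast]=0 → fast++
(s=1,f=3) a[fast]=0 → fast++
(s=1,f=4) a[fast]=0 → fast++
(s=1,f=5) a[fast]=0 → fast++
(s=1,f=6) a[fast]=0 → fast++

slow=1, fast=7, a=[2, 0, 0, 0, 0, 0, 0, 0, 0, 0, 0]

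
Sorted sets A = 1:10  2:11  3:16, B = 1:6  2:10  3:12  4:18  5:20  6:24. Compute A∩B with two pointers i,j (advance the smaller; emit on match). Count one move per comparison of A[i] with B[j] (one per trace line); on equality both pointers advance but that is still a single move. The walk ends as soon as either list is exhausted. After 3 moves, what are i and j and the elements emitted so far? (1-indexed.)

i=1 j=1: 10>6, j++
i=1 j=2: 10==10 emit, i++,j++
i=2 j=3: 11<12, i++

i=3, j=3, emitted=[10]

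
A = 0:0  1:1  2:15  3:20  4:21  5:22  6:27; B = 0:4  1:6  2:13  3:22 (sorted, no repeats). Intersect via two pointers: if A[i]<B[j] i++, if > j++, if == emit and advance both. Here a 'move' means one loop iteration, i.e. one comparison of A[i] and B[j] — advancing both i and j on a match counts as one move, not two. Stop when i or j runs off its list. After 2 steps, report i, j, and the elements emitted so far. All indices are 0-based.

i=2, j=0, emitted=[]

i=0 j=0: 0<4, i++
i=1 j=0: 1<4, i++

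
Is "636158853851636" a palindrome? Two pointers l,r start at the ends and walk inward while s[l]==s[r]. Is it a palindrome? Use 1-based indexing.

l=1 r=15: '6'=='6', l++,r--
l=2 r=14: '3'=='3', l++,r--
l=3 r=13: '6'=='6', l++,r--
l=4 r=12: '1'=='1', l++,r--
l=5 r=11: '5'=='5', l++,r--
l=6 r=10: '8'=='8', l++,r--
l=7 r=9: '8'!='3', stop

not a palindrome (mismatch at 7,9)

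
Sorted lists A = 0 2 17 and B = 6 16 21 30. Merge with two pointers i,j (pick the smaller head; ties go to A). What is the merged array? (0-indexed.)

i=0 j=0: A[i]=0<=B[j]=6 take 0, i++
i=1 j=0: A[i]=2<=B[j]=6 take 2, i++
i=2 j=0: A[i]=17>B[j]=6 take 6, j++
i=2 j=1: A[i]=17>B[j]=16 take 16, j++
i=2 j=2: A[i]=17<=B[j]=21 take 17, i++
i=3 j=2: A done, take B[j]=21, j++
i=3 j=3: A done, take B[j]=30, j++

[0, 2, 6, 16, 17, 21, 30]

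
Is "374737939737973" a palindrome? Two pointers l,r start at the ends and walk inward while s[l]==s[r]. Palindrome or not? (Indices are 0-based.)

not a palindrome (mismatch at 2,12)

l=0 r=14: '3'=='3', l++,r--
l=1 r=13: '7'=='7', l++,r--
l=2 r=12: '4'!='9', stop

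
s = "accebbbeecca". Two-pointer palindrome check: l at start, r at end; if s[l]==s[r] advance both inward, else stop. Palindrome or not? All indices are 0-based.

l=0 r=11: 'a'=='a', l++,r--
l=1 r=10: 'c'=='c', l++,r--
l=2 r=9: 'c'=='c', l++,r--
l=3 r=8: 'e'=='e', l++,r--
l=4 r=7: 'b'!='e', stop

not a palindrome (mismatch at 4,7)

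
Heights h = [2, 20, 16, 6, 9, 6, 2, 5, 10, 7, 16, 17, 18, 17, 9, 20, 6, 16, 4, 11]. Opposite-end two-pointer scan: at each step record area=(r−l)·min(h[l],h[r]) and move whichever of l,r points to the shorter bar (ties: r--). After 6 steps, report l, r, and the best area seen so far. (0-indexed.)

[0,19] min(2,11)*19=38 best=38 * → l++
[1,19] min(20,11)*18=198 best=198 * → r--
[1,18] min(20,4)*17=68 best=198 → r--
[1,17] min(20,16)*16=256 best=256 * → r--
[1,16] min(20,6)*15=90 best=256 → r--
[1,15] min(20,20)*14=280 best=280 * → r--

l=1, r=14, best area=280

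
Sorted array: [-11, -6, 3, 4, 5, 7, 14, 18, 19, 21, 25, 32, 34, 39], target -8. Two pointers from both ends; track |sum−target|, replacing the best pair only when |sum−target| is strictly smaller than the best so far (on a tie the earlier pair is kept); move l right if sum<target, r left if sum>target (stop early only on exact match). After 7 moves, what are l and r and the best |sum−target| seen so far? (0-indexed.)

l=0 r=13: -11+39=28 d=36 *, r--
l=0 r=12: -11+34=23 d=31 *, r--
l=0 r=11: -11+32=21 d=29 *, r--
l=0 r=10: -11+25=14 d=22 *, r--
l=0 r=9: -11+21=10 d=18 *, r--
l=0 r=8: -11+19=8 d=16 *, r--
l=0 r=7: -11+18=7 d=15 *, r--

l=0, r=6, best |Δ|=15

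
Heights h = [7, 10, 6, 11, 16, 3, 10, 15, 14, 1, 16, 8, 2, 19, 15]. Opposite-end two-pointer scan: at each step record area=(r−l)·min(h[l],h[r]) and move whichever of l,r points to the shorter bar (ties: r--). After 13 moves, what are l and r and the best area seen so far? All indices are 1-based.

l=1 r=15: min(7,15)*14=98 best=98 *, l++
l=2 r=15: min(10,15)*13=130 best=130 *, l++
l=3 r=15: min(6,15)*12=72 best=130, l++
l=4 r=15: min(11,15)*11=121 best=130, l++
l=5 r=15: min(16,15)*10=150 best=150 *, r--
l=5 r=14: min(16,19)*9=144 best=150, l++
l=6 r=14: min(3,19)*8=24 best=150, l++
l=7 r=14: min(10,19)*7=70 best=150, l++
l=8 r=14: min(15,19)*6=90 best=150, l++
l=9 r=14: min(14,19)*5=70 best=150, l++
l=10 r=14: min(1,19)*4=4 best=150, l++
l=11 r=14: min(16,19)*3=48 best=150, l++
l=12 r=14: min(8,19)*2=16 best=150, l++

l=13, r=14, best area=150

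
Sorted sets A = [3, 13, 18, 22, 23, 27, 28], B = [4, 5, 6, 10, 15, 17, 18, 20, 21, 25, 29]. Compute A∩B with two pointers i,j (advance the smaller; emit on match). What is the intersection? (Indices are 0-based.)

i=0 j=0: 3<4, i++
i=1 j=0: 13>4, j++
i=1 j=1: 13>5, j++
i=1 j=2: 13>6, j++
i=1 j=3: 13>10, j++
i=1 j=4: 13<15, i++
i=2 j=4: 18>15, j++
i=2 j=5: 18>17, j++
i=2 j=6: 18==18 emit, i++,j++
i=3 j=7: 22>20, j++
i=3 j=8: 22>21, j++
i=3 j=9: 22<25, i++
i=4 j=9: 23<25, i++
i=5 j=9: 27>25, j++
i=5 j=10: 27<29, i++
i=6 j=10: 28<29, i++

intersection = [18]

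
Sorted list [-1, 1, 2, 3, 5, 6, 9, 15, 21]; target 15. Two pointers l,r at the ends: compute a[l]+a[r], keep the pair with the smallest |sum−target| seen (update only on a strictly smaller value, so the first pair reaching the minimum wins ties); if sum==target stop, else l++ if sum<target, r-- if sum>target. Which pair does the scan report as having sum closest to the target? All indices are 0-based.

pair (6, 9) with sum 15 (|Δ|=0)

l=0 r=8: -1+21=20 d=5 *, r--
l=0 r=7: -1+15=14 d=1 *, l++
l=1 r=7: 1+15=16 d=1, r--
l=1 r=6: 1+9=10 d=5, l++
l=2 r=6: 2+9=11 d=4, l++
l=3 r=6: 3+9=12 d=3, l++
l=4 r=6: 5+9=14 d=1, l++
l=5 r=6: 6+9=15 d=0 *, stop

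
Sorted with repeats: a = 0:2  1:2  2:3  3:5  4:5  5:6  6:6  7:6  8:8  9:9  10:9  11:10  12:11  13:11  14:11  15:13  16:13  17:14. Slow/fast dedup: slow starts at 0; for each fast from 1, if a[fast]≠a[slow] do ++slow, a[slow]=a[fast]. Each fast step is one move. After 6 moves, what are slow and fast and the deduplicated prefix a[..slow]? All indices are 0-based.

slow=0 fast=1: a[fast]=2=a[slow] dup, fast++
slow=0 fast=2: a[fast]=3≠a[slow]=2 write a[1]=3, slow++,fast++
slow=1 fast=3: a[fast]=5≠a[slow]=3 write a[2]=5, slow++,fast++
slow=2 fast=4: a[fast]=5=a[slow] dup, fast++
slow=2 fast=5: a[fast]=6≠a[slow]=5 write a[3]=6, slow++,fast++
slow=3 fast=6: a[fast]=6=a[slow] dup, fast++

slow=3, fast=7, prefix=[2, 3, 5, 6]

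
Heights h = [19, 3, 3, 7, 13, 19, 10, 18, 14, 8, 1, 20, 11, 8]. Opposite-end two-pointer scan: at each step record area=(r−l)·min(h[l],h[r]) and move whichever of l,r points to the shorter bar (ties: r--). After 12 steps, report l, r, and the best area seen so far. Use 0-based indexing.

l=10, r=11, best area=209

[0,13] min(19,8)*13=104 best=104 * → r--
[0,12] min(19,11)*12=132 best=132 * → r--
[0,11] min(19,20)*11=209 best=209 * → l++
[1,11] min(3,20)*10=30 best=209 → l++
[2,11] min(3,20)*9=27 best=209 → l++
[3,11] min(7,20)*8=56 best=209 → l++
[4,11] min(13,20)*7=91 best=209 → l++
[5,11] min(19,20)*6=114 best=209 → l++
[6,11] min(10,20)*5=50 best=209 → l++
[7,11] min(18,20)*4=72 best=209 → l++
[8,11] min(14,20)*3=42 best=209 → l++
[9,11] min(8,20)*2=16 best=209 → l++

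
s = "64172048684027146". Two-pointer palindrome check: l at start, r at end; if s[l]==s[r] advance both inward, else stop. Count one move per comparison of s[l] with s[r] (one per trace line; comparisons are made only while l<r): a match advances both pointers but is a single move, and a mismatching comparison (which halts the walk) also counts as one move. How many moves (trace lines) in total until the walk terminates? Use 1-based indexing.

8 moves

l=1 r=17: '6'=='6', l++,r--
l=2 r=16: '4'=='4', l++,r--
l=3 r=15: '1'=='1', l++,r--
l=4 r=14: '7'=='7', l++,r--
l=5 r=13: '2'=='2', l++,r--
l=6 r=12: '0'=='0', l++,r--
l=7 r=11: '4'=='4', l++,r--
l=8 r=10: '8'=='8', l++,r--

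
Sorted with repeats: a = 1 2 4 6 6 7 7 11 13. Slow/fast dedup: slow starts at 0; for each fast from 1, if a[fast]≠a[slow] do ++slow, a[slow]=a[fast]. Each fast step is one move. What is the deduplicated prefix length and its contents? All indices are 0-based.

length 7; prefix = [1, 2, 4, 6, 7, 11, 13]

slow=0 fast=1: a[fast]=2≠a[slow]=1 write a[1]=2, slow++,fast++
slow=1 fast=2: a[fast]=4≠a[slow]=2 write a[2]=4, slow++,fast++
slow=2 fast=3: a[fast]=6≠a[slow]=4 write a[3]=6, slow++,fast++
slow=3 fast=4: a[fast]=6=a[slow] dup, fast++
slow=3 fast=5: a[fast]=7≠a[slow]=6 write a[4]=7, slow++,fast++
slow=4 fast=6: a[fast]=7=a[slow] dup, fast++
slow=4 fast=7: a[fast]=11≠a[slow]=7 write a[5]=11, slow++,fast++
slow=5 fast=8: a[fast]=13≠a[slow]=11 write a[6]=13, slow++,fast++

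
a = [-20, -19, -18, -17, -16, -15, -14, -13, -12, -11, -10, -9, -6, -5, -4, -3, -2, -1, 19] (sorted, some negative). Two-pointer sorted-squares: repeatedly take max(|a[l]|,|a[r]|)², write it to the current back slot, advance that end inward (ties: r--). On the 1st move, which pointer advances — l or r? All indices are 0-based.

[0,18] |-20|>|19| out[18]=400 → l++

l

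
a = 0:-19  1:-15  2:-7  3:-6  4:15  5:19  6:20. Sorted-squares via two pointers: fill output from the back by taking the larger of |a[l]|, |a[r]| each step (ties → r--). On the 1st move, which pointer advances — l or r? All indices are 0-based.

l=0 r=6: |-19|<=|20| out[6]=400, r--

r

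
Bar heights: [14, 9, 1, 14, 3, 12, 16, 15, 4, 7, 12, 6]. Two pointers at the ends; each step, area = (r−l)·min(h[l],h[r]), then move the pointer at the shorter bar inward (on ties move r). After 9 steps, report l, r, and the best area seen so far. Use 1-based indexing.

l=6, r=8, best area=120

l=1 r=12: min(14,6)*11=66 best=66 *, r--
l=1 r=11: min(14,12)*10=120 best=120 *, r--
l=1 r=10: min(14,7)*9=63 best=120, r--
l=1 r=9: min(14,4)*8=32 best=120, r--
l=1 r=8: min(14,15)*7=98 best=120, l++
l=2 r=8: min(9,15)*6=54 best=120, l++
l=3 r=8: min(1,15)*5=5 best=120, l++
l=4 r=8: min(14,15)*4=56 best=120, l++
l=5 r=8: min(3,15)*3=9 best=120, l++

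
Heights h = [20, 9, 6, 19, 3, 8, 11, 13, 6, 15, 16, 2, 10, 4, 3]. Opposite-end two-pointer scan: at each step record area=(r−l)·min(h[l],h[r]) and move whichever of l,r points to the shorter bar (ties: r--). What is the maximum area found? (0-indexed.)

max area = 160

[0,14] min(20,3)*14=42 best=42 * → r--
[0,13] min(20,4)*13=52 best=52 * → r--
[0,12] min(20,10)*12=120 best=120 * → r--
[0,11] min(20,2)*11=22 best=120 → r--
[0,10] min(20,16)*10=160 best=160 * → r--
[0,9] min(20,15)*9=135 best=160 → r--
[0,8] min(20,6)*8=48 best=160 → r--
[0,7] min(20,13)*7=91 best=160 → r--
[0,6] min(20,11)*6=66 best=160 → r--
[0,5] min(20,8)*5=40 best=160 → r--
[0,4] min(20,3)*4=12 best=160 → r--
[0,3] min(20,19)*3=57 best=160 → r--
[0,2] min(20,6)*2=12 best=160 → r--
[0,1] min(20,9)*1=9 best=160 → r--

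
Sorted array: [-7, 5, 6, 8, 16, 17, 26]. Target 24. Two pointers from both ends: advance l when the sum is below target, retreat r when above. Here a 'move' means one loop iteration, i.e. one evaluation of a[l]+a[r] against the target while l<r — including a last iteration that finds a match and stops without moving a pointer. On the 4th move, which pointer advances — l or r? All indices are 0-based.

l

l=0 r=6: -7+26=19 <24, l++
l=1 r=6: 5+26=31 >24, r--
l=1 r=5: 5+17=22 <24, l++
l=2 r=5: 6+17=23 <24, l++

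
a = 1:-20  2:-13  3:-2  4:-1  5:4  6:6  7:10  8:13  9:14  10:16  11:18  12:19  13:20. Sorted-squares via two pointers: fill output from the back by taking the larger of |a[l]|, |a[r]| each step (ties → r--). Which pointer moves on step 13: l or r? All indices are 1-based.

r

l=1 r=13: |-20|<=|20| out[13]=400, r--
l=1 r=12: |-20|>|19| out[12]=400, l++
l=2 r=12: |-13|<=|19| out[11]=361, r--
l=2 r=11: |-13|<=|18| out[10]=324, r--
l=2 r=10: |-13|<=|16| out[9]=256, r--
l=2 r=9: |-13|<=|14| out[8]=196, r--
l=2 r=8: |-13|<=|13| out[7]=169, r--
l=2 r=7: |-13|>|10| out[6]=169, l++
l=3 r=7: |-2|<=|10| out[5]=100, r--
l=3 r=6: |-2|<=|6| out[4]=36, r--
l=3 r=5: |-2|<=|4| out[3]=16, r--
l=3 r=4: |-2|>|-1| out[2]=4, l++
l=4 r=4: |-1|<=|-1| out[1]=1, r--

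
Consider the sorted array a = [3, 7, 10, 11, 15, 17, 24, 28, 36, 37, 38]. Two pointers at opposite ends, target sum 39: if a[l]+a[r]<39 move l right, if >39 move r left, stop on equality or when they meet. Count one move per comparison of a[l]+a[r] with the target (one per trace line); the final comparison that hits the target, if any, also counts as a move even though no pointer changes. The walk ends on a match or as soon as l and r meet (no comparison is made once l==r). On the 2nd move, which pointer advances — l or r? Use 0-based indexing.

l=0 r=10: 3+38=41 >39, r--
l=0 r=9: 3+37=40 >39, r--

r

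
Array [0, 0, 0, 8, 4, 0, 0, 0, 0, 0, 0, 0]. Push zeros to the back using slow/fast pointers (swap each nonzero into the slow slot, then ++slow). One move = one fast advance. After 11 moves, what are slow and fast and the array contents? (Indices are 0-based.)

slow=0 fast=0: a[fast]=0, fast++
slow=0 fast=1: a[fast]=0, fast++
slow=0 fast=2: a[fast]=0, fast++
slow=0 fast=3: a[fast]=8≠0 swap→a[0]=8, slow++,fast++
slow=1 fast=4: a[fast]=4≠0 swap→a[1]=4, slow++,fast++
slow=2 fast=5: a[fast]=0, fast++
slow=2 fast=6: a[fast]=0, fast++
slow=2 fast=7: a[fast]=0, fast++
slow=2 fast=8: a[fast]=0, fast++
slow=2 fast=9: a[fast]=0, fast++
slow=2 fast=10: a[fast]=0, fast++

slow=2, fast=11, a=[8, 4, 0, 0, 0, 0, 0, 0, 0, 0, 0, 0]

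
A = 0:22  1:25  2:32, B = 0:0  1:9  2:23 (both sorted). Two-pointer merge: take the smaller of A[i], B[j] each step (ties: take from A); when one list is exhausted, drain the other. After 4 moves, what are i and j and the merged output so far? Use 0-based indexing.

[i=0,j=0] A[i]=22>B[j]=0 take 0 → j++
[i=0,j=1] A[i]=22>B[j]=9 take 9 → j++
[i=0,j=2] A[i]=22<=B[j]=23 take 22 → i++
[i=1,j=2] A[i]=25>B[j]=23 take 23 → j++

i=1, j=3, merged so far=[0, 9, 22, 23]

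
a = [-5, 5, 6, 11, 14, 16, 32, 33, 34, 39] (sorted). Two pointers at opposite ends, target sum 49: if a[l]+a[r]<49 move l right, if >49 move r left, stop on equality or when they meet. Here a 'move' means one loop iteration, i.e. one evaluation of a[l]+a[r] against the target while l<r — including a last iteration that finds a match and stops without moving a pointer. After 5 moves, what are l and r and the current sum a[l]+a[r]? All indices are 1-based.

l=5, r=9, sum=48

l=1 r=10: -5+39=34 <49, l++
l=2 r=10: 5+39=44 <49, l++
l=3 r=10: 6+39=45 <49, l++
l=4 r=10: 11+39=50 >49, r--
l=4 r=9: 11+34=45 <49, l++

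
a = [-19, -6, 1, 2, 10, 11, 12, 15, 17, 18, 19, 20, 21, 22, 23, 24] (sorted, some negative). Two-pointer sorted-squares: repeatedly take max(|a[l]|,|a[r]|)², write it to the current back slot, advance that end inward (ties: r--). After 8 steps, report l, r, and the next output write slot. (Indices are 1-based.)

l=2, r=9, next write slot=8

l=1 r=16: |-19|<=|24| out[16]=576, r--
l=1 r=15: |-19|<=|23| out[15]=529, r--
l=1 r=14: |-19|<=|22| out[14]=484, r--
l=1 r=13: |-19|<=|21| out[13]=441, r--
l=1 r=12: |-19|<=|20| out[12]=400, r--
l=1 r=11: |-19|<=|19| out[11]=361, r--
l=1 r=10: |-19|>|18| out[10]=361, l++
l=2 r=10: |-6|<=|18| out[9]=324, r--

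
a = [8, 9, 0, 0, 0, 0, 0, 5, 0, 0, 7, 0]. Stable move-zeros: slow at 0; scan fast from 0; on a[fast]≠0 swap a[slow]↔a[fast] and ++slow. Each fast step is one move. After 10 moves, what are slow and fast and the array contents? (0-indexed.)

(s=0,f=0) a[fast]=8≠0 swap→a[0]=8 → slow++,fast++
(s=1,f=1) a[fast]=9≠0 swap→a[1]=9 → slow++,fast++
(s=2,f=2) a[fast]=0 → fast++
(s=2,f=3) a[fast]=0 → fast++
(s=2,f=4) a[fast]=0 → fast++
(s=2,f=5) a[fast]=0 → fast++
(s=2,f=6) a[fast]=0 → fast++
(s=2,f=7) a[fast]=5≠0 swap→a[2]=5 → slow++,fast++
(s=3,f=8) a[fast]=0 → fast++
(s=3,f=9) a[fast]=0 → fast++

slow=3, fast=10, a=[8, 9, 5, 0, 0, 0, 0, 0, 0, 0, 7, 0]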